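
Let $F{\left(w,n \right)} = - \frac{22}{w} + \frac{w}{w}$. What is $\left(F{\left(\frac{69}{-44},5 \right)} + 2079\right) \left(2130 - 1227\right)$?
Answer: $\frac{43490888}{23} \approx 1.8909 \cdot 10^{6}$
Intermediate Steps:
$F{\left(w,n \right)} = 1 - \frac{22}{w}$ ($F{\left(w,n \right)} = - \frac{22}{w} + 1 = 1 - \frac{22}{w}$)
$\left(F{\left(\frac{69}{-44},5 \right)} + 2079\right) \left(2130 - 1227\right) = \left(\frac{-22 + \frac{69}{-44}}{69 \frac{1}{-44}} + 2079\right) \left(2130 - 1227\right) = \left(\frac{-22 + 69 \left(- \frac{1}{44}\right)}{69 \left(- \frac{1}{44}\right)} + 2079\right) 903 = \left(\frac{-22 - \frac{69}{44}}{- \frac{69}{44}} + 2079\right) 903 = \left(\left(- \frac{44}{69}\right) \left(- \frac{1037}{44}\right) + 2079\right) 903 = \left(\frac{1037}{69} + 2079\right) 903 = \frac{144488}{69} \cdot 903 = \frac{43490888}{23}$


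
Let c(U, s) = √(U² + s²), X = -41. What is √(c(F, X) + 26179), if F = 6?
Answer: √(26179 + √1717) ≈ 161.93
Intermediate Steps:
√(c(F, X) + 26179) = √(√(6² + (-41)²) + 26179) = √(√(36 + 1681) + 26179) = √(√1717 + 26179) = √(26179 + √1717)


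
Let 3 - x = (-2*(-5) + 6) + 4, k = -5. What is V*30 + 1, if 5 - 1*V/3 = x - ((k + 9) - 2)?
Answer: 2161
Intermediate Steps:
x = -17 (x = 3 - ((-2*(-5) + 6) + 4) = 3 - ((10 + 6) + 4) = 3 - (16 + 4) = 3 - 1*20 = 3 - 20 = -17)
V = 72 (V = 15 - 3*(-17 - ((-5 + 9) - 2)) = 15 - 3*(-17 - (4 - 2)) = 15 - 3*(-17 - 1*2) = 15 - 3*(-17 - 2) = 15 - 3*(-19) = 15 + 57 = 72)
V*30 + 1 = 72*30 + 1 = 2160 + 1 = 2161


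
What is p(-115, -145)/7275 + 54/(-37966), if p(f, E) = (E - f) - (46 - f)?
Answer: -3822178/138101325 ≈ -0.027677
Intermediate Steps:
p(f, E) = -46 + E (p(f, E) = (E - f) + (-46 + f) = -46 + E)
p(-115, -145)/7275 + 54/(-37966) = (-46 - 145)/7275 + 54/(-37966) = -191*1/7275 + 54*(-1/37966) = -191/7275 - 27/18983 = -3822178/138101325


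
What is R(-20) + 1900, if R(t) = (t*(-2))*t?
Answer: 1100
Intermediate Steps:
R(t) = -2*t² (R(t) = (-2*t)*t = -2*t²)
R(-20) + 1900 = -2*(-20)² + 1900 = -2*400 + 1900 = -800 + 1900 = 1100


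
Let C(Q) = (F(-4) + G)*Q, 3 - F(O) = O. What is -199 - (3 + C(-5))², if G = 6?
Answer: -4043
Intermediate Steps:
F(O) = 3 - O
C(Q) = 13*Q (C(Q) = ((3 - 1*(-4)) + 6)*Q = ((3 + 4) + 6)*Q = (7 + 6)*Q = 13*Q)
-199 - (3 + C(-5))² = -199 - (3 + 13*(-5))² = -199 - (3 - 65)² = -199 - 1*(-62)² = -199 - 1*3844 = -199 - 3844 = -4043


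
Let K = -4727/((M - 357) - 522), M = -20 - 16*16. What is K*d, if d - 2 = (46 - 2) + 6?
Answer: 245804/1155 ≈ 212.82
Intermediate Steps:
M = -276 (M = -20 - 256 = -276)
d = 52 (d = 2 + ((46 - 2) + 6) = 2 + (44 + 6) = 2 + 50 = 52)
K = 4727/1155 (K = -4727/((-276 - 357) - 522) = -4727/(-633 - 522) = -4727/(-1155) = -4727*(-1/1155) = 4727/1155 ≈ 4.0926)
K*d = (4727/1155)*52 = 245804/1155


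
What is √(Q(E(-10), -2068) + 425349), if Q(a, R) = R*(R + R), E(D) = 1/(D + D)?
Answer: √8978597 ≈ 2996.4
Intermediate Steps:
E(D) = 1/(2*D)
Q(a, R) = 2*R² (Q(a, R) = R*(2*R) = 2*R²)
√(Q(E(-10), -2068) + 425349) = √(2*(-2068)² + 425349) = √(2*4276624 + 425349) = √(8553248 + 425349) = √8978597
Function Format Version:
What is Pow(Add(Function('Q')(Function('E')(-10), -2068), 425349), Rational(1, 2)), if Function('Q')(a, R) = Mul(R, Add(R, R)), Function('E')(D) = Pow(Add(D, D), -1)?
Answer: Pow(8978597, Rational(1, 2)) ≈ 2996.4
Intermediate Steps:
Function('E')(D) = Mul(Rational(1, 2), Pow(D, -1)) (Function('E')(D) = Pow(Mul(2, D), -1) = Mul(Rational(1, 2), Pow(D, -1)))
Function('Q')(a, R) = Mul(2, Pow(R, 2)) (Function('Q')(a, R) = Mul(R, Mul(2, R)) = Mul(2, Pow(R, 2)))
Pow(Add(Function('Q')(Function('E')(-10), -2068), 425349), Rational(1, 2)) = Pow(Add(Mul(2, Pow(-2068, 2)), 425349), Rational(1, 2)) = Pow(Add(Mul(2, 4276624), 425349), Rational(1, 2)) = Pow(Add(8553248, 425349), Rational(1, 2)) = Pow(8978597, Rational(1, 2))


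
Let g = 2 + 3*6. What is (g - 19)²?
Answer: 1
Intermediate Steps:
g = 20 (g = 2 + 18 = 20)
(g - 19)² = (20 - 19)² = 1² = 1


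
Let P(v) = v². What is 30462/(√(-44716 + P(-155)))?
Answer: -10154*I*√19/209 ≈ -211.77*I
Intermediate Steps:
30462/(√(-44716 + P(-155))) = 30462/(√(-44716 + (-155)²)) = 30462/(√(-44716 + 24025)) = 30462/(√(-20691)) = 30462/((33*I*√19)) = 30462*(-I*√19/627) = -10154*I*√19/209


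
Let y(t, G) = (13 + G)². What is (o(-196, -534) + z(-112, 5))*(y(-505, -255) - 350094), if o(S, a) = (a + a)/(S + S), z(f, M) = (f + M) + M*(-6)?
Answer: 1918121635/49 ≈ 3.9145e+7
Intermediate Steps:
z(f, M) = f - 5*M (z(f, M) = (M + f) - 6*M = f - 5*M)
o(S, a) = a/S (o(S, a) = (2*a)/((2*S)) = (2*a)*(1/(2*S)) = a/S)
(o(-196, -534) + z(-112, 5))*(y(-505, -255) - 350094) = (-534/(-196) + (-112 - 5*5))*((13 - 255)² - 350094) = (-534*(-1/196) + (-112 - 25))*((-242)² - 350094) = (267/98 - 137)*(58564 - 350094) = -13159/98*(-291530) = 1918121635/49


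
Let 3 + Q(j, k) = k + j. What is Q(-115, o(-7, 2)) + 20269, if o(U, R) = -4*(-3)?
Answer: 20163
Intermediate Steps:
o(U, R) = 12
Q(j, k) = -3 + j + k (Q(j, k) = -3 + (k + j) = -3 + (j + k) = -3 + j + k)
Q(-115, o(-7, 2)) + 20269 = (-3 - 115 + 12) + 20269 = -106 + 20269 = 20163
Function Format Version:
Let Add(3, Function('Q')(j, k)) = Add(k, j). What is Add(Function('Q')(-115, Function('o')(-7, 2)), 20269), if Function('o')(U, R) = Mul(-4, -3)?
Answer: 20163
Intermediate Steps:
Function('o')(U, R) = 12
Function('Q')(j, k) = Add(-3, j, k) (Function('Q')(j, k) = Add(-3, Add(k, j)) = Add(-3, Add(j, k)) = Add(-3, j, k))
Add(Function('Q')(-115, Function('o')(-7, 2)), 20269) = Add(Add(-3, -115, 12), 20269) = Add(-106, 20269) = 20163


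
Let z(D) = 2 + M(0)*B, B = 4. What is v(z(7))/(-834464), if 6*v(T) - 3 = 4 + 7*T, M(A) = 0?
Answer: -7/1668928 ≈ -4.1943e-6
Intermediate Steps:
z(D) = 2 (z(D) = 2 + 0*4 = 2 + 0 = 2)
v(T) = 7/6 + 7*T/6 (v(T) = 1/2 + (4 + 7*T)/6 = 1/2 + (2/3 + 7*T/6) = 7/6 + 7*T/6)
v(z(7))/(-834464) = (7/6 + (7/6)*2)/(-834464) = (7/6 + 7/3)*(-1/834464) = (7/2)*(-1/834464) = -7/1668928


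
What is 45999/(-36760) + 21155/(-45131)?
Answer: -2853638669/1659015560 ≈ -1.7201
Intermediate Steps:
45999/(-36760) + 21155/(-45131) = 45999*(-1/36760) + 21155*(-1/45131) = -45999/36760 - 21155/45131 = -2853638669/1659015560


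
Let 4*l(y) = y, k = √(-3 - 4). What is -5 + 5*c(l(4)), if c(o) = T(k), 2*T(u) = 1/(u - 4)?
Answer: -125/23 - 5*I*√7/46 ≈ -5.4348 - 0.28758*I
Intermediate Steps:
k = I*√7 (k = √(-7) = I*√7 ≈ 2.6458*I)
l(y) = y/4
T(u) = 1/(2*(-4 + u)) (T(u) = 1/(2*(u - 4)) = 1/(2*(-4 + u)))
c(o) = 1/(2*(-4 + I*√7))
-5 + 5*c(l(4)) = -5 + 5*(-2/23 - I*√7/46) = -5 + (-10/23 - 5*I*√7/46) = -125/23 - 5*I*√7/46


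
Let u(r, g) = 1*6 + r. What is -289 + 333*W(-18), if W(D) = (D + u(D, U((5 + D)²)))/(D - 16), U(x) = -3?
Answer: 82/17 ≈ 4.8235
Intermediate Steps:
u(r, g) = 6 + r
W(D) = (6 + 2*D)/(-16 + D) (W(D) = (D + (6 + D))/(D - 16) = (6 + 2*D)/(-16 + D))
-289 + 333*W(-18) = -289 + 333*(2*(3 - 18)/(-16 - 18)) = -289 + 333*(2*(-15)/(-34)) = -289 + 333*(2*(-1/34)*(-15)) = -289 + 333*(15/17) = -289 + 4995/17 = 82/17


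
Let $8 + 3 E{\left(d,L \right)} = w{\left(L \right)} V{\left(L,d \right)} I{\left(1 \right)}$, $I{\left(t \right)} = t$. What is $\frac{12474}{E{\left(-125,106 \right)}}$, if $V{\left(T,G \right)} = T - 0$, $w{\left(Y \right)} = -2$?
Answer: $- \frac{1701}{10} \approx -170.1$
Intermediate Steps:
$V{\left(T,G \right)} = T$ ($V{\left(T,G \right)} = T + 0 = T$)
$E{\left(d,L \right)} = - \frac{8}{3} - \frac{2 L}{3}$ ($E{\left(d,L \right)} = - \frac{8}{3} + \frac{- 2 L 1}{3} = - \frac{8}{3} + \frac{\left(-2\right) L}{3} = - \frac{8}{3} - \frac{2 L}{3}$)
$\frac{12474}{E{\left(-125,106 \right)}} = \frac{12474}{- \frac{8}{3} - \frac{212}{3}} = \frac{12474}{- \frac{220}{3}} = 12474 \left(- \frac{3}{220}\right) = - \frac{1701}{10}$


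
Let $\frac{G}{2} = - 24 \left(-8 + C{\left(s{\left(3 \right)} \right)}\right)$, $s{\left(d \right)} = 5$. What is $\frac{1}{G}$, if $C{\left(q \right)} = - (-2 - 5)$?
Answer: $\frac{1}{48} \approx 0.020833$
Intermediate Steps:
$C{\left(q \right)} = 7$ ($C{\left(q \right)} = \left(-1\right) \left(-7\right) = 7$)
$G = 48$ ($G = 2 \left(- 24 \left(-8 + 7\right)\right) = 2 \left(\left(-24\right) \left(-1\right)\right) = 2 \cdot 24 = 48$)
$\frac{1}{G} = \frac{1}{48}$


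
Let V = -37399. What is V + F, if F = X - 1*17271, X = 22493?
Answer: -32177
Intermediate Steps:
F = 5222 (F = 22493 - 1*17271 = 22493 - 17271 = 5222)
V + F = -37399 + 5222 = -32177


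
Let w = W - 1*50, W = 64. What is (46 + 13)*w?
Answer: 826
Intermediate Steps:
w = 14 (w = 64 - 1*50 = 64 - 50 = 14)
(46 + 13)*w = (46 + 13)*14 = 59*14 = 826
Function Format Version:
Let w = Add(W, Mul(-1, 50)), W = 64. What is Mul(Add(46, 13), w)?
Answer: 826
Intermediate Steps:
w = 14 (w = Add(64, Mul(-1, 50)) = Add(64, -50) = 14)
Mul(Add(46, 13), w) = Mul(Add(46, 13), 14) = Mul(59, 14) = 826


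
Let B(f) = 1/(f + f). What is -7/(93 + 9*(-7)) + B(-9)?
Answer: -13/45 ≈ -0.28889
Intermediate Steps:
B(f) = 1/(2*f)
-7/(93 + 9*(-7)) + B(-9) = -7/(93 + 9*(-7)) + (1/2)/(-9) = -7/(93 - 63) + (1/2)*(-1/9) = -7/30 - 1/18 = -13/45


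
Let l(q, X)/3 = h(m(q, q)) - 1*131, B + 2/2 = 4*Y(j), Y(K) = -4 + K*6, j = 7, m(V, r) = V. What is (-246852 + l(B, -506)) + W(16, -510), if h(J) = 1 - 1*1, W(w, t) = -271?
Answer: -247516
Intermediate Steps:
Y(K) = -4 + 6*K
h(J) = 0 (h(J) = 1 - 1 = 0)
B = 151 (B = -1 + 4*(-4 + 6*7) = -1 + 4*(-4 + 42) = -1 + 4*38 = -1 + 152 = 151)
l(q, X) = -393 (l(q, X) = 3*(0 - 1*131) = 3*(0 - 131) = 3*(-131) = -393)
(-246852 + l(B, -506)) + W(16, -510) = (-246852 - 393) - 271 = -247245 - 271 = -247516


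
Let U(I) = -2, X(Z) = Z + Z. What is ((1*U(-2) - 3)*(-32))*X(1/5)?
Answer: 64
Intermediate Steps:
X(Z) = 2*Z
((1*U(-2) - 3)*(-32))*X(1/5) = ((1*(-2) - 3)*(-32))*(2*(1/5)) = ((-2 - 3)*(-32))*(2*(1*(⅕))) = (-5*(-32))*(2*(⅕)) = 160*(⅖) = 64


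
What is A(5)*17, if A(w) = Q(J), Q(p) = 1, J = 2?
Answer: 17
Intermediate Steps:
A(w) = 1
A(5)*17 = 1*17 = 17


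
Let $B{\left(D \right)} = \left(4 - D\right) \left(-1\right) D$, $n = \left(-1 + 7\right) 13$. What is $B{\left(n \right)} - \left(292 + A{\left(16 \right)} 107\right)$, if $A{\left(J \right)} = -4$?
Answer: $5908$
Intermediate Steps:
$n = 78$ ($n = 6 \cdot 13 = 78$)
$B{\left(D \right)} = D \left(-4 + D\right)$ ($B{\left(D \right)} = \left(-4 + D\right) D = D \left(-4 + D\right)$)
$B{\left(n \right)} - \left(292 + A{\left(16 \right)} 107\right) = 78 \left(-4 + 78\right) - \left(292 - 428\right) = 78 \cdot 74 - \left(292 - 428\right) = 5772 - -136 = 5772 + 136 = 5908$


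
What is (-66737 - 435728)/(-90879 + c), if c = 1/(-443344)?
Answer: 222764842960/40290659377 ≈ 5.5289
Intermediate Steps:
c = -1/443344 ≈ -2.2556e-6
(-66737 - 435728)/(-90879 + c) = (-66737 - 435728)/(-90879 - 1/443344) = -502465/(-40290659377/443344) = -502465*(-443344/40290659377) = 222764842960/40290659377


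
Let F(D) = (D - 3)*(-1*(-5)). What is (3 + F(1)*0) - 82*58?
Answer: -4753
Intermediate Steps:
F(D) = -15 + 5*D (F(D) = (-3 + D)*5 = -15 + 5*D)
(3 + F(1)*0) - 82*58 = (3 + (-15 + 5*1)*0) - 82*58 = (3 + (-15 + 5)*0) - 4756 = (3 - 10*0) - 4756 = (3 + 0) - 4756 = 3 - 4756 = -4753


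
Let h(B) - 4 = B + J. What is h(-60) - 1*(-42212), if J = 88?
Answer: 42244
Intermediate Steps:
h(B) = 92 + B (h(B) = 4 + (B + 88) = 4 + (88 + B) = 92 + B)
h(-60) - 1*(-42212) = (92 - 60) - 1*(-42212) = 32 + 42212 = 42244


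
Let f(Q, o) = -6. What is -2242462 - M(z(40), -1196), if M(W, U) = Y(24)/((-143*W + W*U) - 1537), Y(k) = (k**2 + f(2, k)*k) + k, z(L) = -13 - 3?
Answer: -14865280750/6629 ≈ -2.2425e+6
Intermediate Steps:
z(L) = -16
Y(k) = k**2 - 5*k (Y(k) = (k**2 - 6*k) + k = k**2 - 5*k)
M(W, U) = 456/(-1537 - 143*W + U*W) (M(W, U) = (24*(-5 + 24))/((-143*W + W*U) - 1537) = (24*19)/((-143*W + U*W) - 1537) = 456/(-1537 - 143*W + U*W))
-2242462 - M(z(40), -1196) = -2242462 - 456/(-1537 - 143*(-16) - 1196*(-16)) = -2242462 - 456/(-1537 + 2288 + 19136) = -2242462 - 456/19887 = -2242462 - 1*152/6629 = -2242462 - 152/6629 = -14865280750/6629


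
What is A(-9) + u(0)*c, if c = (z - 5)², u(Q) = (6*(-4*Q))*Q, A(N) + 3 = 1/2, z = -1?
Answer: -5/2 ≈ -2.5000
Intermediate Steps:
A(N) = -5/2 (A(N) = -3 + 1/2 = -3 + ½ = -5/2)
u(Q) = -24*Q² (u(Q) = (-24*Q)*Q = -24*Q²)
c = 36 (c = (-1 - 5)² = (-6)² = 36)
A(-9) + u(0)*c = -5/2 - 24*0²*36 = -5/2 - 24*0*36 = -5/2 + 0*36 = -5/2 + 0 = -5/2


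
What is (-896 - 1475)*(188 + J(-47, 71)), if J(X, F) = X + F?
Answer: -502652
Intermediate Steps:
J(X, F) = F + X
(-896 - 1475)*(188 + J(-47, 71)) = (-896 - 1475)*(188 + (71 - 47)) = -2371*(188 + 24) = -2371*212 = -502652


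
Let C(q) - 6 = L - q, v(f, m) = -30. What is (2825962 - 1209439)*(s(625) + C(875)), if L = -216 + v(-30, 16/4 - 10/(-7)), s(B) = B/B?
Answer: -1800806622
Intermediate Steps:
s(B) = 1
L = -246 (L = -216 - 30 = -246)
C(q) = -240 - q (C(q) = 6 + (-246 - q) = -240 - q)
(2825962 - 1209439)*(s(625) + C(875)) = (2825962 - 1209439)*(1 + (-240 - 1*875)) = 1616523*(1 + (-240 - 875)) = 1616523*(1 - 1115) = 1616523*(-1114) = -1800806622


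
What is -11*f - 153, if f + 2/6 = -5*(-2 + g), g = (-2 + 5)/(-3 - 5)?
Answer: -6719/24 ≈ -279.96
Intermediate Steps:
g = -3/8 (g = 3/(-8) = 3*(-⅛) = -3/8 ≈ -0.37500)
f = 277/24 (f = -⅓ - 5*(-2 - 3/8) = -⅓ - 5*(-19/8) = -⅓ + 95/8 = 277/24 ≈ 11.542)
-11*f - 153 = -11*277/24 - 153 = -3047/24 - 153 = -6719/24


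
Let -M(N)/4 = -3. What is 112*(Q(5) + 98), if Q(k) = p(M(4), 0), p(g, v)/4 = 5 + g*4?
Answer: 34720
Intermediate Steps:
M(N) = 12 (M(N) = -4*(-3) = 12)
p(g, v) = 20 + 16*g (p(g, v) = 4*(5 + g*4) = 4*(5 + 4*g) = 20 + 16*g)
Q(k) = 212 (Q(k) = 20 + 16*12 = 20 + 192 = 212)
112*(Q(5) + 98) = 112*(212 + 98) = 112*310 = 34720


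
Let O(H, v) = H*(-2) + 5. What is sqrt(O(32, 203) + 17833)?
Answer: sqrt(17774) ≈ 133.32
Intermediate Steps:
O(H, v) = 5 - 2*H (O(H, v) = -2*H + 5 = 5 - 2*H)
sqrt(O(32, 203) + 17833) = sqrt((5 - 2*32) + 17833) = sqrt((5 - 64) + 17833) = sqrt(-59 + 17833) = sqrt(17774)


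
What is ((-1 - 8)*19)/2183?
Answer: -171/2183 ≈ -0.078333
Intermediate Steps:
((-1 - 8)*19)/2183 = -9*19*(1/2183) = -171*1/2183 = -171/2183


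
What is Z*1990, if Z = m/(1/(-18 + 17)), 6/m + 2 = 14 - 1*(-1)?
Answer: -11940/13 ≈ -918.46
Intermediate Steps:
m = 6/13 (m = 6/(-2 + (14 - 1*(-1))) = 6/(-2 + (14 + 1)) = 6/(-2 + 15) = 6/13 ≈ 0.46154)
Z = -6/13 (Z = 6/(13*(1/(-18 + 17))) = 6/(13*(1/(-1))) = (6/13)/(-1) = (6/13)*(-1) = -6/13 ≈ -0.46154)
Z*1990 = -6/13*1990 = -11940/13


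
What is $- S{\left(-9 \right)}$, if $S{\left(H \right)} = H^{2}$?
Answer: $-81$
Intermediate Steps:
$- S{\left(-9 \right)} = - \left(-9\right)^{2} = \left(-1\right) 81 = -81$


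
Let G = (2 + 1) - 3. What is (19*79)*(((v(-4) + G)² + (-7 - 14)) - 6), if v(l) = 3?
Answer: -27018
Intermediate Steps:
G = 0 (G = 3 - 3 = 0)
(19*79)*(((v(-4) + G)² + (-7 - 14)) - 6) = (19*79)*(((3 + 0)² + (-7 - 14)) - 6) = 1501*((3² - 21) - 6) = 1501*((9 - 21) - 6) = 1501*(-12 - 6) = 1501*(-18) = -27018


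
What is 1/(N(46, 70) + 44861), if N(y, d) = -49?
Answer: 1/44812 ≈ 2.2315e-5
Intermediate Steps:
1/(N(46, 70) + 44861) = 1/(-49 + 44861) = 1/44812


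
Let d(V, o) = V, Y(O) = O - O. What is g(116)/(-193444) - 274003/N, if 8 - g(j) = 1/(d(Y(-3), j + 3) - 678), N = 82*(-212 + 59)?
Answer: 146084569801/6688906632 ≈ 21.840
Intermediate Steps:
Y(O) = 0
N = -12546 (N = 82*(-153) = -12546)
g(j) = 5425/678 (g(j) = 8 - 1/(0 - 678) = 8 - 1/(-678) = 8 - 1*(-1/678) = 8 + 1/678 = 5425/678)
g(116)/(-193444) - 274003/N = (5425/678)/(-193444) - 274003/(-12546) = (5425/678)*(-1/193444) - 274003*(-1/12546) = -5425/131155032 + 6683/306 = 146084569801/6688906632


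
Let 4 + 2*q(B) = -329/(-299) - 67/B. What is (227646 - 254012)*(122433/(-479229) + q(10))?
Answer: 63662725435947/477631570 ≈ 1.3329e+5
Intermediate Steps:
q(B) = -867/598 - 67/(2*B) (q(B) = -2 + (-329/(-299) - 67/B)/2 = -2 + (-329*(-1/299) - 67/B)/2 = -2 + (329/299 - 67/B)/2 = -2 + (329/598 - 67/(2*B)) = -867/598 - 67/(2*B))
(227646 - 254012)*(122433/(-479229) + q(10)) = (227646 - 254012)*(122433/(-479229) + (1/598)*(-20033 - 867*10)/10) = -26366*(122433*(-1/479229) + (1/598)*(1/10)*(-20033 - 8670)) = -26366*(-40811/159743 + (1/598)*(1/10)*(-28703)) = -26366*(-40811/159743 - 28703/5980) = -26366*(-4829153109/955263140) = 63662725435947/477631570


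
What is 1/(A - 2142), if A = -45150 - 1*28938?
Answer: -1/76230 ≈ -1.3118e-5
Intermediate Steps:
A = -74088 (A = -45150 - 28938 = -74088)
1/(A - 2142) = 1/(-74088 - 2142) = 1/(-76230) = -1/76230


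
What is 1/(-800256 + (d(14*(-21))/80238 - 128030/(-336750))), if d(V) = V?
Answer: -450335775/360383736393956 ≈ -1.2496e-6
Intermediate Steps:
1/(-800256 + (d(14*(-21))/80238 - 128030/(-336750))) = 1/(-800256 + ((14*(-21))/80238 - 128030/(-336750))) = 1/(-800256 + (-294*1/80238 - 128030*(-1/336750))) = 1/(-800256 + (-49/13373 + 12803/33675)) = 1/(-800256 + 169564444/450335775) = 1/(-360383736393956/450335775) = -450335775/360383736393956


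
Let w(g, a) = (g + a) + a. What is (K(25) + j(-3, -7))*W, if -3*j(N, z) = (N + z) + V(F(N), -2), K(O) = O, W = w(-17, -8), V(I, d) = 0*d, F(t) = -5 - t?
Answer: -935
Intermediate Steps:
w(g, a) = g + 2*a (w(g, a) = (a + g) + a = g + 2*a)
V(I, d) = 0
W = -33 (W = -17 + 2*(-8) = -17 - 16 = -33)
j(N, z) = -N/3 - z/3 (j(N, z) = -((N + z) + 0)/3 = -(N + z)/3 = -N/3 - z/3)
(K(25) + j(-3, -7))*W = (25 + (-⅓*(-3) - ⅓*(-7)))*(-33) = (25 + (1 + 7/3))*(-33) = (25 + 10/3)*(-33) = (85/3)*(-33) = -935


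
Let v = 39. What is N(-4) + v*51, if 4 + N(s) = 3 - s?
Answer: 1992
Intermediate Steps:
N(s) = -1 - s (N(s) = -4 + (3 - s) = -1 - s)
N(-4) + v*51 = (-1 - 1*(-4)) + 39*51 = (-1 + 4) + 1989 = 3 + 1989 = 1992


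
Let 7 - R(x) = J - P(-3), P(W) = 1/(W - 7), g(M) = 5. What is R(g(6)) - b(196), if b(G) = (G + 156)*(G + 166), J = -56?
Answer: -1273611/10 ≈ -1.2736e+5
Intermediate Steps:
P(W) = 1/(-7 + W)
R(x) = 629/10 (R(x) = 7 - (-56 - 1/(-7 - 3)) = 7 - (-56 - 1/(-10)) = 7 - (-56 - 1*(-1/10)) = 7 - (-56 + 1/10) = 7 - 1*(-559/10) = 7 + 559/10 = 629/10)
b(G) = (156 + G)*(166 + G)
R(g(6)) - b(196) = 629/10 - (25896 + 196**2 + 322*196) = 629/10 - (25896 + 38416 + 63112) = 629/10 - 1*127424 = 629/10 - 127424 = -1273611/10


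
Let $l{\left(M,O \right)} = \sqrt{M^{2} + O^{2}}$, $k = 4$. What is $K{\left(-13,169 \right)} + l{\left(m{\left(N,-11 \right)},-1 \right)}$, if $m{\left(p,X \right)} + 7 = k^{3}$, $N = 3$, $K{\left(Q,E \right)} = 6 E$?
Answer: $1014 + 5 \sqrt{130} \approx 1071.0$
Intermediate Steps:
$m{\left(p,X \right)} = 57$ ($m{\left(p,X \right)} = -7 + 4^{3} = -7 + 64 = 57$)
$K{\left(-13,169 \right)} + l{\left(m{\left(N,-11 \right)},-1 \right)} = 6 \cdot 169 + \sqrt{57^{2} + \left(-1\right)^{2}} = 1014 + \sqrt{3249 + 1} = 1014 + \sqrt{3250} = 1014 + 5 \sqrt{130}$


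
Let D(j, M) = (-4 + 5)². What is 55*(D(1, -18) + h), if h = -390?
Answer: -21395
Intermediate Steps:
D(j, M) = 1 (D(j, M) = 1² = 1)
55*(D(1, -18) + h) = 55*(1 - 390) = 55*(-389) = -21395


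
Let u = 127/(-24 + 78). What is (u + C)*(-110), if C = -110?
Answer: 319715/27 ≈ 11841.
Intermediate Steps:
u = 127/54 ≈ 2.3519
(u + C)*(-110) = (127/54 - 110)*(-110) = -5813/54*(-110) = 319715/27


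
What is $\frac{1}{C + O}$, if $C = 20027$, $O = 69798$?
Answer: $\frac{1}{89825} \approx 1.1133 \cdot 10^{-5}$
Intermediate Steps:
$\frac{1}{C + O} = \frac{1}{20027 + 69798} = \frac{1}{89825}$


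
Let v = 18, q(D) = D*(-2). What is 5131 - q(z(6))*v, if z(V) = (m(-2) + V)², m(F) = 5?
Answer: 9487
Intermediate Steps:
z(V) = (5 + V)²
q(D) = -2*D
5131 - q(z(6))*v = 5131 - (-2*(5 + 6)²)*18 = 5131 - (-2*11²)*18 = 5131 - (-2*121)*18 = 5131 - (-242)*18 = 5131 - 1*(-4356) = 5131 + 4356 = 9487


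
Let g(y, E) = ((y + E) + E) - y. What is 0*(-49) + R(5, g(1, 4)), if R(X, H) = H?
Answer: 8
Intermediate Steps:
g(y, E) = 2*E (g(y, E) = ((E + y) + E) - y = (y + 2*E) - y = 2*E)
0*(-49) + R(5, g(1, 4)) = 0*(-49) + 2*4 = 0 + 8 = 8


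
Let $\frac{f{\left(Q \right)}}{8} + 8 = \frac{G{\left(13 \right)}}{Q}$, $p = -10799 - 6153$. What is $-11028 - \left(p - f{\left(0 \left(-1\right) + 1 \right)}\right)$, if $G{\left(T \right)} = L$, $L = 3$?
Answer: $5884$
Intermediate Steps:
$G{\left(T \right)} = 3$
$p = -16952$ ($p = -10799 - 6153 = -16952$)
$f{\left(Q \right)} = -64 + \frac{24}{Q}$ ($f{\left(Q \right)} = -64 + 8 \frac{3}{Q} = -64 + \frac{24}{Q}$)
$-11028 - \left(p - f{\left(0 \left(-1\right) + 1 \right)}\right) = -11028 - \left(-16952 - \left(-64 + \frac{24}{0 \left(-1\right) + 1}\right)\right) = -11028 - \left(-16952 - \left(-64 + \frac{24}{0 + 1}\right)\right) = -11028 - \left(-16952 - \left(-64 + \frac{24}{1}\right)\right) = -11028 - \left(-16952 - \left(-64 + 24 \cdot 1\right)\right) = -11028 - \left(-16952 - \left(-64 + 24\right)\right) = -11028 - \left(-16952 - -40\right) = -11028 - \left(-16952 + 40\right) = -11028 - -16912 = -11028 + 16912 = 5884$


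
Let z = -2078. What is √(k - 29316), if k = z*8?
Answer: 2*I*√11485 ≈ 214.34*I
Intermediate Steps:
k = -16624 (k = -2078*8 = -16624)
√(k - 29316) = √(-16624 - 29316) = √(-45940) = 2*I*√11485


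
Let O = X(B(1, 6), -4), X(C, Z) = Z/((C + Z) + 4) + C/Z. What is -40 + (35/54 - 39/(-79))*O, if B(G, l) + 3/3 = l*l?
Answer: -29934511/597240 ≈ -50.121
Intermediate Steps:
B(G, l) = -1 + l² (B(G, l) = -1 + l*l = -1 + l²)
X(C, Z) = C/Z + Z/(4 + C + Z) (X(C, Z) = Z/(4 + C + Z) + C/Z = C/Z + Z/(4 + C + Z))
O = -1241/140 (O = ((-1 + 6²)² + (-4)² + 4*(-1 + 6²) + (-1 + 6²)*(-4))/((-4)*(4 + (-1 + 6²) - 4)) = -((-1 + 36)² + 16 + 4*(-1 + 36) + (-1 + 36)*(-4))/(4*(4 + (-1 + 36) - 4)) = -(35² + 16 + 4*35 + 35*(-4))/(4*(4 + 35 - 4)) = -¼*(1225 + 16 + 140 - 140)/35 = -¼*1/35*1241 = -1241/140 ≈ -8.8643)
-40 + (35/54 - 39/(-79))*O = -40 + (35/54 - 39/(-79))*(-1241/140) = -40 + (35*(1/54) - 39*(-1/79))*(-1241/140) = -40 + (35/54 + 39/79)*(-1241/140) = -40 + (4871/4266)*(-1241/140) = -40 - 6044911/597240 = -29934511/597240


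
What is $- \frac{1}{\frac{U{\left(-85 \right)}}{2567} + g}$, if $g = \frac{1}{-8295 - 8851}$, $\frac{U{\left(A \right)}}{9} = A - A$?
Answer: $17146$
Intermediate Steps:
$U{\left(A \right)} = 0$ ($U{\left(A \right)} = 9 \left(A - A\right) = 9 \cdot 0 = 0$)
$g = - \frac{1}{17146}$ ($g = \frac{1}{-17146} = - \frac{1}{17146} \approx -5.8323 \cdot 10^{-5}$)
$- \frac{1}{\frac{U{\left(-85 \right)}}{2567} + g} = - \frac{1}{\frac{0}{2567} - \frac{1}{17146}} = - \frac{1}{0 \cdot \frac{1}{2567} - \frac{1}{17146}} = - \frac{1}{0 - \frac{1}{17146}} = - \frac{1}{- \frac{1}{17146}} = \left(-1\right) \left(-17146\right) = 17146$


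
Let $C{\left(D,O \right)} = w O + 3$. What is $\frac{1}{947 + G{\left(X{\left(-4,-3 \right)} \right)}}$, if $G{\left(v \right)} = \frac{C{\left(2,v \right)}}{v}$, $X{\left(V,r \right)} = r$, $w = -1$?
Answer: $\frac{1}{945} \approx 0.0010582$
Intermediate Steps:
$C{\left(D,O \right)} = 3 - O$ ($C{\left(D,O \right)} = - O + 3 = 3 - O$)
$G{\left(v \right)} = \frac{3 - v}{v}$
$\frac{1}{947 + G{\left(X{\left(-4,-3 \right)} \right)}} = \frac{1}{947 + \frac{3 - -3}{-3}} = \frac{1}{947 - \frac{3 + 3}{3}} = \frac{1}{947 - 2} = \frac{1}{945}$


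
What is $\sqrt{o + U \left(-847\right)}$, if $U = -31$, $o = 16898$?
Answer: $3 \sqrt{4795} \approx 207.74$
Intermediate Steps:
$\sqrt{o + U \left(-847\right)} = \sqrt{16898 - -26257} = \sqrt{16898 + 26257} = \sqrt{43155} = 3 \sqrt{4795}$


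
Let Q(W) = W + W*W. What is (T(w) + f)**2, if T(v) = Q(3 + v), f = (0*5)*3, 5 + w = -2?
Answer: 144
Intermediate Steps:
w = -7 (w = -5 - 2 = -7)
f = 0 (f = 0*3 = 0)
Q(W) = W + W**2
T(v) = (3 + v)*(4 + v) (T(v) = (3 + v)*(1 + (3 + v)) = (3 + v)*(4 + v))
(T(w) + f)**2 = ((3 - 7)*(4 - 7) + 0)**2 = (-4*(-3) + 0)**2 = (12 + 0)**2 = 12**2 = 144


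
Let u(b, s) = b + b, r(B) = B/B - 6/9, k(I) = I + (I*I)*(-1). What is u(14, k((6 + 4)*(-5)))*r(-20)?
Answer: 28/3 ≈ 9.3333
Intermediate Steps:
k(I) = I - I² (k(I) = I + I²*(-1) = I - I²)
r(B) = ⅓ (r(B) = 1 - 6*⅑ = 1 - ⅔ = ⅓)
u(b, s) = 2*b
u(14, k((6 + 4)*(-5)))*r(-20) = (2*14)*(⅓) = 28*(⅓) = 28/3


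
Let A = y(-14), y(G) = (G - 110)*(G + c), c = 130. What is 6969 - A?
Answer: 21353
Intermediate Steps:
y(G) = (-110 + G)*(130 + G) (y(G) = (G - 110)*(G + 130) = (-110 + G)*(130 + G))
A = -14384 (A = -14300 + (-14)**2 + 20*(-14) = -14300 + 196 - 280 = -14384)
6969 - A = 6969 - 1*(-14384) = 6969 + 14384 = 21353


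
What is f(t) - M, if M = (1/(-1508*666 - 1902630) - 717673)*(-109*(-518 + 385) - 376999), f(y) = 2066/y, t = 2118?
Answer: -133481316544330600936/513078087 ≈ -2.6016e+11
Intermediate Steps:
M = 126044680401162495/484493 (M = (1/(-1004328 - 1902630) - 717673)*(-109*(-133) - 376999) = (1/(-2906958) - 717673)*(14497 - 376999) = (-1/2906958 - 717673)*(-362502) = -2086245268735/2906958*(-362502) = 126044680401162495/484493 ≈ 2.6016e+11)
f(t) - M = 2066/2118 - 1*126044680401162495/484493 = 2066*(1/2118) - 126044680401162495/484493 = 1033/1059 - 126044680401162495/484493 = -133481316544330600936/513078087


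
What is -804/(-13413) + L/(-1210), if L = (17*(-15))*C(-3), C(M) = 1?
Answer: 292877/1081982 ≈ 0.27069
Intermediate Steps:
L = -255 (L = (17*(-15))*1 = -255*1 = -255)
-804/(-13413) + L/(-1210) = -804/(-13413) - 255/(-1210) = -804*(-1/13413) - 255*(-1/1210) = 268/4471 + 51/242 = 292877/1081982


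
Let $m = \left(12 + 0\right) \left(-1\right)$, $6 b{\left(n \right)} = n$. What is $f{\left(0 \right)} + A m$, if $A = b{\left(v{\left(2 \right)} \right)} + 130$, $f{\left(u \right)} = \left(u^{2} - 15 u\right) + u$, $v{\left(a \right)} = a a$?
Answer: $-1568$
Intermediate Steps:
$v{\left(a \right)} = a^{2}$
$b{\left(n \right)} = \frac{n}{6}$
$f{\left(u \right)} = u^{2} - 14 u$
$m = -12$ ($m = 12 \left(-1\right) = -12$)
$A = \frac{392}{3}$ ($A = \frac{2^{2}}{6} + 130 = \frac{1}{6} \cdot 4 + 130 = \frac{2}{3} + 130 = \frac{392}{3} \approx 130.67$)
$f{\left(0 \right)} + A m = 0 \left(-14 + 0\right) + \frac{392}{3} \left(-12\right) = 0 \left(-14\right) - 1568 = 0 - 1568 = -1568$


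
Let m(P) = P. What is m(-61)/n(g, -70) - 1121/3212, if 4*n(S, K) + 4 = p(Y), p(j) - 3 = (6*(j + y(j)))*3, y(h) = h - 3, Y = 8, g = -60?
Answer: -1044921/748396 ≈ -1.3962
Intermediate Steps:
y(h) = -3 + h
p(j) = -51 + 36*j (p(j) = 3 + (6*(j + (-3 + j)))*3 = 3 + (6*(-3 + 2*j))*3 = 3 + (-18 + 12*j)*3 = 3 + (-54 + 36*j) = -51 + 36*j)
n(S, K) = 233/4 (n(S, K) = -1 + (-51 + 36*8)/4 = -1 + (-51 + 288)/4 = -1 + (¼)*237 = -1 + 237/4 = 233/4)
m(-61)/n(g, -70) - 1121/3212 = -61/233/4 - 1121/3212 = -61*4/233 - 1121*1/3212 = -244/233 - 1121/3212 = -1044921/748396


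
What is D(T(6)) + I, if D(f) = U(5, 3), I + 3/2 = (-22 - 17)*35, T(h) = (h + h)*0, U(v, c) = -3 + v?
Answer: -2729/2 ≈ -1364.5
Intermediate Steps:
T(h) = 0 (T(h) = (2*h)*0 = 0)
I = -2733/2 (I = -3/2 + (-22 - 17)*35 = -3/2 - 39*35 = -3/2 - 1365 = -2733/2 ≈ -1366.5)
D(f) = 2 (D(f) = -3 + 5 = 2)
D(T(6)) + I = 2 - 2733/2 = -2729/2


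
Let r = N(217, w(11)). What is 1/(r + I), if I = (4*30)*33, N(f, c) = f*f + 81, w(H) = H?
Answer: 1/51130 ≈ 1.9558e-5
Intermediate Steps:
N(f, c) = 81 + f² (N(f, c) = f² + 81 = 81 + f²)
I = 3960 (I = 120*33 = 3960)
r = 47170 (r = 81 + 217² = 81 + 47089 = 47170)
1/(r + I) = 1/(47170 + 3960) = 1/51130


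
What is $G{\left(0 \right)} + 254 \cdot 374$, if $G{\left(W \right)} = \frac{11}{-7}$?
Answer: $\frac{664961}{7} \approx 94994.0$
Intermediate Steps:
$G{\left(W \right)} = - \frac{11}{7}$ ($G{\left(W \right)} = 11 \left(- \frac{1}{7}\right) = - \frac{11}{7}$)
$G{\left(0 \right)} + 254 \cdot 374 = - \frac{11}{7} + 254 \cdot 374 = - \frac{11}{7} + 94996 = \frac{664961}{7}$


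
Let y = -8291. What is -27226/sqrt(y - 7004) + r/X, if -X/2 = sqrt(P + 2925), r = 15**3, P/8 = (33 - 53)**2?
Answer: -135*sqrt(5)/14 + 27226*I*sqrt(15295)/15295 ≈ -21.562 + 220.15*I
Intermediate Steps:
P = 3200 (P = 8*(33 - 53)**2 = 8*(-20)**2 = 8*400 = 3200)
r = 3375
X = -70*sqrt(5) (X = -2*sqrt(3200 + 2925) = -70*sqrt(5) ≈ -156.52)
-27226/sqrt(y - 7004) + r/X = -27226/sqrt(-8291 - 7004) + 3375/((-70*sqrt(5))) = -27226*(-I*sqrt(15295)/15295) + 3375*(-sqrt(5)/350) = -27226*(-I*sqrt(15295)/15295) - 135*sqrt(5)/14 = -(-27226)*I*sqrt(15295)/15295 - 135*sqrt(5)/14 = 27226*I*sqrt(15295)/15295 - 135*sqrt(5)/14 = -135*sqrt(5)/14 + 27226*I*sqrt(15295)/15295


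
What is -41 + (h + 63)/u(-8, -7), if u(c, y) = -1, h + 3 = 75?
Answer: -176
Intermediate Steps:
h = 72 (h = -3 + 75 = 72)
-41 + (h + 63)/u(-8, -7) = -41 + (72 + 63)/(-1) = -41 + 135*(-1) = -41 - 135 = -176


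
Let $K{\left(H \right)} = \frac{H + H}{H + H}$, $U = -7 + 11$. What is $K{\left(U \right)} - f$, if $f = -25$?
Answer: $26$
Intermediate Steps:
$U = 4$
$K{\left(H \right)} = 1$ ($K{\left(H \right)} = \frac{2 H}{2 H} = 2 H \frac{1}{2 H} = 1$)
$K{\left(U \right)} - f = 1 - -25 = 1 + 25 = 26$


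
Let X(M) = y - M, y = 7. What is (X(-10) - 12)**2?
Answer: 25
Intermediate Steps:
X(M) = 7 - M
(X(-10) - 12)**2 = ((7 - 1*(-10)) - 12)**2 = ((7 + 10) - 12)**2 = (17 - 12)**2 = 5**2 = 25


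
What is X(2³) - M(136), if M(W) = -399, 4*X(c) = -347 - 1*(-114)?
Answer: 1363/4 ≈ 340.75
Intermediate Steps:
X(c) = -233/4 (X(c) = (-347 - 1*(-114))/4 = (-347 + 114)/4 = (¼)*(-233) = -233/4)
X(2³) - M(136) = -233/4 - 1*(-399) = -233/4 + 399 = 1363/4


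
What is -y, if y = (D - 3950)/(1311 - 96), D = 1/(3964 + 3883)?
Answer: 1147987/353115 ≈ 3.2510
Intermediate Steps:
D = 1/7847 ≈ 0.00012744
y = -1147987/353115 (y = (1/7847 - 3950)/(1311 - 96) = -30995649/7847/1215 = -30995649/7847*1/1215 = -1147987/353115 ≈ -3.2510)
-y = -1*(-1147987/353115) = 1147987/353115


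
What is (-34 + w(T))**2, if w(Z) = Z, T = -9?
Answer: 1849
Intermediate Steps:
(-34 + w(T))**2 = (-34 - 9)**2 = (-43)**2 = 1849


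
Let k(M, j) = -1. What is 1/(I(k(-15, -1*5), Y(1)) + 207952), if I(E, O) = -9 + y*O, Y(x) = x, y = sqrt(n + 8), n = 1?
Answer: 1/207946 ≈ 4.8089e-6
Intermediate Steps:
y = 3 (y = sqrt(1 + 8) = sqrt(9) = 3)
I(E, O) = -9 + 3*O
1/(I(k(-15, -1*5), Y(1)) + 207952) = 1/((-9 + 3*1) + 207952) = 1/((-9 + 3) + 207952) = 1/(-6 + 207952) = 1/207946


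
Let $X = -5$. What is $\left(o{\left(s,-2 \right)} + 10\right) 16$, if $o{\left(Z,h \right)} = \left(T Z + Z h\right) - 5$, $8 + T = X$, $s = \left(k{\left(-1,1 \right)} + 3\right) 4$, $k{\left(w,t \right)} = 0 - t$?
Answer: $-1840$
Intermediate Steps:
$k{\left(w,t \right)} = - t$
$s = 8$ ($s = \left(\left(-1\right) 1 + 3\right) 4 = \left(-1 + 3\right) 4 = 2 \cdot 4 = 8$)
$T = -13$ ($T = -8 - 5 = -13$)
$o{\left(Z,h \right)} = -5 - 13 Z + Z h$ ($o{\left(Z,h \right)} = \left(- 13 Z + Z h\right) - 5 = -5 - 13 Z + Z h$)
$\left(o{\left(s,-2 \right)} + 10\right) 16 = \left(\left(-5 - 104 + 8 \left(-2\right)\right) + 10\right) 16 = \left(\left(-5 - 104 - 16\right) + 10\right) 16 = \left(-125 + 10\right) 16 = \left(-115\right) 16 = -1840$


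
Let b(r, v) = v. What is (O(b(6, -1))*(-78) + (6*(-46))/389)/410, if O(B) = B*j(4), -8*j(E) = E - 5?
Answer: 14067/637960 ≈ 0.022050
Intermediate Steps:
j(E) = 5/8 - E/8 (j(E) = -(E - 5)/8 = -(-5 + E)/8 = 5/8 - E/8)
O(B) = B/8 (O(B) = B*(5/8 - ⅛*4) = B*(5/8 - ½) = B*(⅛) = B/8)
(O(b(6, -1))*(-78) + (6*(-46))/389)/410 = (((⅛)*(-1))*(-78) + (6*(-46))/389)/410 = (-⅛*(-78) - 276*1/389)/410 = (39/4 - 276/389)/410 = (1/410)*(14067/1556) = 14067/637960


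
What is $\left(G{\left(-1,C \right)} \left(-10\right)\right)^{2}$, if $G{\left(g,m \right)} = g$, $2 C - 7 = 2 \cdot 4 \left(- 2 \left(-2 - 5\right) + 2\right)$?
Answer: $100$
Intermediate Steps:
$C = \frac{135}{2}$ ($C = \frac{7}{2} + \frac{2 \cdot 4 \left(- 2 \left(-2 - 5\right) + 2\right)}{2} = \frac{7}{2} + \frac{8 \left(\left(-2\right) \left(-7\right) + 2\right)}{2} = \frac{7}{2} + \frac{8 \left(14 + 2\right)}{2} = \frac{7}{2} + \frac{8 \cdot 16}{2} = \frac{7}{2} + \frac{1}{2} \cdot 128 = \frac{7}{2} + 64 = \frac{135}{2} \approx 67.5$)
$\left(G{\left(-1,C \right)} \left(-10\right)\right)^{2} = \left(\left(-1\right) \left(-10\right)\right)^{2} = 10^{2} = 100$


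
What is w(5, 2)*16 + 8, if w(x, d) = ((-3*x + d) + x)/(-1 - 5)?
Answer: 88/3 ≈ 29.333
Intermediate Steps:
w(x, d) = -d/6 + x/3 (w(x, d) = ((d - 3*x) + x)/(-6) = (d - 2*x)*(-1/6) = -d/6 + x/3)
w(5, 2)*16 + 8 = (-1/6*2 + (1/3)*5)*16 + 8 = (-1/3 + 5/3)*16 + 8 = (4/3)*16 + 8 = 64/3 + 8 = 88/3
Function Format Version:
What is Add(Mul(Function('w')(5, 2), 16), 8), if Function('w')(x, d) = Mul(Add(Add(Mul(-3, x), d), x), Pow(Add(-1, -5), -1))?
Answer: Rational(88, 3) ≈ 29.333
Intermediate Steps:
Function('w')(x, d) = Add(Mul(Rational(-1, 6), d), Mul(Rational(1, 3), x)) (Function('w')(x, d) = Mul(Add(Add(d, Mul(-3, x)), x), Pow(-6, -1)) = Mul(Add(d, Mul(-2, x)), Rational(-1, 6)) = Add(Mul(Rational(-1, 6), d), Mul(Rational(1, 3), x)))
Add(Mul(Function('w')(5, 2), 16), 8) = Add(Mul(Add(Mul(Rational(-1, 6), 2), Mul(Rational(1, 3), 5)), 16), 8) = Add(Mul(Add(Rational(-1, 3), Rational(5, 3)), 16), 8) = Add(Mul(Rational(4, 3), 16), 8) = Add(Rational(64, 3), 8) = Rational(88, 3)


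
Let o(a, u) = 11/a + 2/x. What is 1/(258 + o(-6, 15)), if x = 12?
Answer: 3/769 ≈ 0.0039012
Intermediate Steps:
o(a, u) = ⅙ + 11/a (o(a, u) = 11/a + 2/12 = 11/a + 2*(1/12) = 11/a + ⅙ = ⅙ + 11/a)
1/(258 + o(-6, 15)) = 1/(258 + (⅙)*(66 - 6)/(-6)) = 1/(258 + (⅙)*(-⅙)*60) = 1/(258 - 5/3) = 1/(769/3) = 3/769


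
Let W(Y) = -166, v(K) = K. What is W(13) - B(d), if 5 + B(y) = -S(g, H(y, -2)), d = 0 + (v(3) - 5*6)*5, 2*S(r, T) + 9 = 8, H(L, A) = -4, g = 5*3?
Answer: -323/2 ≈ -161.50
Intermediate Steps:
g = 15
S(r, T) = -1/2 (S(r, T) = -9/2 + (1/2)*8 = -9/2 + 4 = -1/2)
d = -135 (d = 0 + (3 - 5*6)*5 = 0 + (3 - 30)*5 = 0 - 27*5 = 0 - 135 = -135)
B(y) = -9/2 (B(y) = -5 - 1*(-1/2) = -5 + 1/2 = -9/2)
W(13) - B(d) = -166 - 1*(-9/2) = -166 + 9/2 = -323/2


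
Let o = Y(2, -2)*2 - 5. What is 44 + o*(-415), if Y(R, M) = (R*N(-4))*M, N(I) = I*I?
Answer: 55239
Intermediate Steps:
N(I) = I**2
Y(R, M) = 16*M*R (Y(R, M) = (R*(-4)**2)*M = (R*16)*M = (16*R)*M = 16*M*R)
o = -133 (o = (16*(-2)*2)*2 - 5 = -64*2 - 5 = -128 - 5 = -133)
44 + o*(-415) = 44 - 133*(-415) = 44 + 55195 = 55239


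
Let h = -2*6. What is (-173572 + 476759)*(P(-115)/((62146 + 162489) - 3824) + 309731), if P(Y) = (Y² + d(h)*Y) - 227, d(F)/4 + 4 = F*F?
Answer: 20735553309619093/220811 ≈ 9.3906e+10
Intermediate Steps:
h = -12
d(F) = -16 + 4*F² (d(F) = -16 + 4*(F*F) = -16 + 4*F²)
P(Y) = -227 + Y² + 560*Y (P(Y) = (Y² + (-16 + 4*(-12)²)*Y) - 227 = (Y² + (-16 + 4*144)*Y) - 227 = (Y² + (-16 + 576)*Y) - 227 = (Y² + 560*Y) - 227 = -227 + Y² + 560*Y)
(-173572 + 476759)*(P(-115)/((62146 + 162489) - 3824) + 309731) = (-173572 + 476759)*((-227 + (-115)² + 560*(-115))/((62146 + 162489) - 3824) + 309731) = 303187*((-227 + 13225 - 64400)/(224635 - 3824) + 309731) = 303187*(-51402/220811 + 309731) = 303187*(68391960439/220811) = 20735553309619093/220811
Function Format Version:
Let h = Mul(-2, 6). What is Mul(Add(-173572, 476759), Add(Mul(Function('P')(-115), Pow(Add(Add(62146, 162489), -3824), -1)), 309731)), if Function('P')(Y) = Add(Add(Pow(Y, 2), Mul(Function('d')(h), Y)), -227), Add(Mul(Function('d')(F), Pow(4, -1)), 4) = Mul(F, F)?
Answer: Rational(20735553309619093, 220811) ≈ 9.3906e+10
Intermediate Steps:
h = -12
Function('d')(F) = Add(-16, Mul(4, Pow(F, 2))) (Function('d')(F) = Add(-16, Mul(4, Mul(F, F))) = Add(-16, Mul(4, Pow(F, 2))))
Function('P')(Y) = Add(-227, Pow(Y, 2), Mul(560, Y)) (Function('P')(Y) = Add(Add(Pow(Y, 2), Mul(Add(-16, Mul(4, Pow(-12, 2))), Y)), -227) = Add(Add(Pow(Y, 2), Mul(Add(-16, Mul(4, 144)), Y)), -227) = Add(Add(Pow(Y, 2), Mul(Add(-16, 576), Y)), -227) = Add(Add(Pow(Y, 2), Mul(560, Y)), -227) = Add(-227, Pow(Y, 2), Mul(560, Y)))
Mul(Add(-173572, 476759), Add(Mul(Function('P')(-115), Pow(Add(Add(62146, 162489), -3824), -1)), 309731)) = Mul(Add(-173572, 476759), Add(Mul(Add(-227, Pow(-115, 2), Mul(560, -115)), Pow(Add(Add(62146, 162489), -3824), -1)), 309731)) = Mul(303187, Add(Mul(Add(-227, 13225, -64400), Pow(Add(224635, -3824), -1)), 309731)) = Mul(303187, Add(Mul(-51402, Pow(220811, -1)), 309731)) = Mul(303187, Add(Mul(-51402, Rational(1, 220811)), 309731)) = Mul(303187, Add(Rational(-51402, 220811), 309731)) = Mul(303187, Rational(68391960439, 220811)) = Rational(20735553309619093, 220811)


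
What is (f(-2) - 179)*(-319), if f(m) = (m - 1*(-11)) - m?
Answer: 53592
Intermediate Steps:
f(m) = 11 (f(m) = (m + 11) - m = (11 + m) - m = 11)
(f(-2) - 179)*(-319) = (11 - 179)*(-319) = -168*(-319) = 53592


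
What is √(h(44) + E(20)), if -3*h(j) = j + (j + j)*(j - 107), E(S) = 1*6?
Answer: √16554/3 ≈ 42.887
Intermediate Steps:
E(S) = 6
h(j) = -j/3 - 2*j*(-107 + j)/3 (h(j) = -(j + (j + j)*(j - 107))/3 = -(j + (2*j)*(-107 + j))/3 = -(j + 2*j*(-107 + j))/3 = -j/3 - 2*j*(-107 + j)/3)
√(h(44) + E(20)) = √((⅓)*44*(213 - 2*44) + 6) = √((⅓)*44*(213 - 88) + 6) = √((⅓)*44*125 + 6) = √(5500/3 + 6) = √(5518/3) = √16554/3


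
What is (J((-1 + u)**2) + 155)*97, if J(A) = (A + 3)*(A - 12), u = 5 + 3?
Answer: 201663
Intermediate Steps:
u = 8
J(A) = (-12 + A)*(3 + A) (J(A) = (3 + A)*(-12 + A) = (-12 + A)*(3 + A))
(J((-1 + u)**2) + 155)*97 = ((-36 + ((-1 + 8)**2)**2 - 9*(-1 + 8)**2) + 155)*97 = ((-36 + (7**2)**2 - 9*7**2) + 155)*97 = ((-36 + 49**2 - 9*49) + 155)*97 = ((-36 + 2401 - 441) + 155)*97 = (1924 + 155)*97 = 2079*97 = 201663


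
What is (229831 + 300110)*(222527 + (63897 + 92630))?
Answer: 200876255814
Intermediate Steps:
(229831 + 300110)*(222527 + (63897 + 92630)) = 529941*(222527 + 156527) = 529941*379054 = 200876255814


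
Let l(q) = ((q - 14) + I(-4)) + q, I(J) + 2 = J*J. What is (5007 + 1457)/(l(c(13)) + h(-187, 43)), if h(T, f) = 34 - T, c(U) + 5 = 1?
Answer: 6464/213 ≈ 30.347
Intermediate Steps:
c(U) = -4 (c(U) = -5 + 1 = -4)
I(J) = -2 + J**2 (I(J) = -2 + J*J = -2 + J**2)
l(q) = 2*q (l(q) = ((q - 14) + (-2 + (-4)**2)) + q = ((-14 + q) + (-2 + 16)) + q = ((-14 + q) + 14) + q = q + q = 2*q)
(5007 + 1457)/(l(c(13)) + h(-187, 43)) = (5007 + 1457)/(2*(-4) + (34 - 1*(-187))) = 6464/(-8 + (34 + 187)) = 6464/(-8 + 221) = 6464/213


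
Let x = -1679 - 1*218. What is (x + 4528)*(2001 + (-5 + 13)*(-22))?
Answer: 4801575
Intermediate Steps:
x = -1897 (x = -1679 - 218 = -1897)
(x + 4528)*(2001 + (-5 + 13)*(-22)) = (-1897 + 4528)*(2001 + (-5 + 13)*(-22)) = 2631*(2001 + 8*(-22)) = 2631*(2001 - 176) = 2631*1825 = 4801575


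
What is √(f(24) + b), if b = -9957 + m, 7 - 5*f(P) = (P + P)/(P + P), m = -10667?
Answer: I*√515570/5 ≈ 143.61*I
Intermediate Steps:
f(P) = 6/5 (f(P) = 7/5 - (P + P)/(5*(P + P)) = 7/5 - 2*P/(5*(2*P)) = 7/5 - 2*P*1/(2*P)/5 = 7/5 - ⅕*1 = 7/5 - ⅕ = 6/5)
b = -20624 (b = -9957 - 10667 = -20624)
√(f(24) + b) = √(6/5 - 20624) = √(-103114/5) = I*√515570/5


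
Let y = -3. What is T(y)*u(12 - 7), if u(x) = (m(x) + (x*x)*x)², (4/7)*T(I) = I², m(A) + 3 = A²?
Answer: 1361367/4 ≈ 3.4034e+5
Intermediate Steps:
m(A) = -3 + A²
T(I) = 7*I²/4
u(x) = (-3 + x² + x³)² (u(x) = ((-3 + x²) + (x*x)*x)² = ((-3 + x²) + x²*x)² = ((-3 + x²) + x³)² = (-3 + x² + x³)²)
T(y)*u(12 - 7) = ((7/4)*(-3)²)*(-3 + (12 - 7)² + (12 - 7)³)² = ((7/4)*9)*(-3 + 5² + 5³)² = 63*(-3 + 25 + 125)²/4 = (63/4)*147² = (63/4)*21609 = 1361367/4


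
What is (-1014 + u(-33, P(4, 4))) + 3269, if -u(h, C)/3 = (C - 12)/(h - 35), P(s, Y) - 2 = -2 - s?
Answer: 38323/17 ≈ 2254.3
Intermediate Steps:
P(s, Y) = -s (P(s, Y) = 2 + (-2 - s) = -s)
u(h, C) = -3*(-12 + C)/(-35 + h) (u(h, C) = -3*(C - 12)/(h - 35) = -3*(-12 + C)/(-35 + h))
(-1014 + u(-33, P(4, 4))) + 3269 = (-1014 + 3*(12 - (-1)*4)/(-35 - 33)) + 3269 = (-1014 + 3*(12 - 1*(-4))/(-68)) + 3269 = (-1014 + 3*(-1/68)*(12 + 4)) + 3269 = (-1014 + 3*(-1/68)*16) + 3269 = (-1014 - 12/17) + 3269 = -17250/17 + 3269 = 38323/17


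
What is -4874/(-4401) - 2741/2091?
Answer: -623869/3067497 ≈ -0.20338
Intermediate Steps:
-4874/(-4401) - 2741/2091 = -4874*(-1/4401) - 2741*1/2091 = 4874/4401 - 2741/2091 = -623869/3067497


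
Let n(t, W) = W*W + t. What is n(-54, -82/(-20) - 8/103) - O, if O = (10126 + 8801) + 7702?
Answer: -28290830251/1060900 ≈ -26667.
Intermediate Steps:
n(t, W) = t + W**2 (n(t, W) = W**2 + t = t + W**2)
O = 26629 (O = 18927 + 7702 = 26629)
n(-54, -82/(-20) - 8/103) - O = (-54 + (-82/(-20) - 8/103)**2) - 1*26629 = (-54 + (-82*(-1/20) - 8*1/103)**2) - 26629 = (-54 + (41/10 - 8/103)**2) - 26629 = (-54 + (4143/1030)**2) - 26629 = (-54 + 17164449/1060900) - 26629 = -40124151/1060900 - 26629 = -28290830251/1060900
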